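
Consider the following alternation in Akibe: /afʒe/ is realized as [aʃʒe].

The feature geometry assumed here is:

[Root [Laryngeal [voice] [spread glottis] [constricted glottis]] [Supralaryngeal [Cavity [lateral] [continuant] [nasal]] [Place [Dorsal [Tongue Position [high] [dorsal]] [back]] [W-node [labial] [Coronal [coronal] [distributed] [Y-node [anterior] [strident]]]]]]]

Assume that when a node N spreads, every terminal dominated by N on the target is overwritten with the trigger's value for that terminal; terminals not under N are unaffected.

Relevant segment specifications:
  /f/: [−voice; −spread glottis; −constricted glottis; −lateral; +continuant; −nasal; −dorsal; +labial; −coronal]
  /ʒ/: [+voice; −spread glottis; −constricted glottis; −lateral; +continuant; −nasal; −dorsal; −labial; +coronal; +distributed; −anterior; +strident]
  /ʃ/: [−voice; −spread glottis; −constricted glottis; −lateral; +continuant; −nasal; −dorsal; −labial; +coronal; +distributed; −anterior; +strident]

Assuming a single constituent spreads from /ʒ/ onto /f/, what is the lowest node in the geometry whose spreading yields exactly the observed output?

W-node

/f/ and [ʃ] differ in [labial], [coronal], [anterior], [distributed], [strident]; every other specified feature is identical.
In this geometry the lowest node dominating all of them is W-node: every daughter of W-node dominates only a proper subset, so no lower node suffices.
Delinking /f/'s W-node and associating /ʒ/'s W-node gives precisely the feature bundle of [ʃ].
[voice], a feature on which the two segments disagree outside W-node, is unchanged — nothing dominating it spread, and W-node is the minimal sufficient constituent.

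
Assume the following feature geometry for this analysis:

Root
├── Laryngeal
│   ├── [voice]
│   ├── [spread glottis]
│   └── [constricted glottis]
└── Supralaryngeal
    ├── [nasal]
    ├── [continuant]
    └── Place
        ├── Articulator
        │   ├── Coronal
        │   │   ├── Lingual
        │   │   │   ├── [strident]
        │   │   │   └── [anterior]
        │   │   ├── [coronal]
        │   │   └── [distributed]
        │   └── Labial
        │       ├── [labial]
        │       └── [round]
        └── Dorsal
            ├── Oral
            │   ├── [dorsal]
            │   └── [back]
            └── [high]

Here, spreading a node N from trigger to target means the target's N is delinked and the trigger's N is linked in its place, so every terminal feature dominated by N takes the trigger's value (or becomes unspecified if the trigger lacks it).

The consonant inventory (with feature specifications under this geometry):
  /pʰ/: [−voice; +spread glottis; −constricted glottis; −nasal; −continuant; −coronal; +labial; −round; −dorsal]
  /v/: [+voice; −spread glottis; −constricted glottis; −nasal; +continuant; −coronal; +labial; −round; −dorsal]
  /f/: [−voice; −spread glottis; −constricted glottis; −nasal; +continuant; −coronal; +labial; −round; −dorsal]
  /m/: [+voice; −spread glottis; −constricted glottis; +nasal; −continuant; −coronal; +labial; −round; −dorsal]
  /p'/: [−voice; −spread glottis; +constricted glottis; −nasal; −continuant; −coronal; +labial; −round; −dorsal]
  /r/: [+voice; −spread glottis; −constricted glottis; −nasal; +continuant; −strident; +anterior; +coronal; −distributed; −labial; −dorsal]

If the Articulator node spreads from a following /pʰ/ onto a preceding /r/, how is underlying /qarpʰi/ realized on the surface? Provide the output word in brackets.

Terminals under Articulator in this geometry: [strident], [anterior], [coronal], [distributed], [labial], [round].
After delinking /r/'s Articulator and linking /pʰ/'s, the affected terminals become [−coronal], [+labial], [−round]; [voice], [spread glottis], [constricted glottis], … (outside Articulator) are retained from /r/.
This feature bundle is that of [v], so /qarpʰi/ surfaces as [qavpʰi].

[qavpʰi]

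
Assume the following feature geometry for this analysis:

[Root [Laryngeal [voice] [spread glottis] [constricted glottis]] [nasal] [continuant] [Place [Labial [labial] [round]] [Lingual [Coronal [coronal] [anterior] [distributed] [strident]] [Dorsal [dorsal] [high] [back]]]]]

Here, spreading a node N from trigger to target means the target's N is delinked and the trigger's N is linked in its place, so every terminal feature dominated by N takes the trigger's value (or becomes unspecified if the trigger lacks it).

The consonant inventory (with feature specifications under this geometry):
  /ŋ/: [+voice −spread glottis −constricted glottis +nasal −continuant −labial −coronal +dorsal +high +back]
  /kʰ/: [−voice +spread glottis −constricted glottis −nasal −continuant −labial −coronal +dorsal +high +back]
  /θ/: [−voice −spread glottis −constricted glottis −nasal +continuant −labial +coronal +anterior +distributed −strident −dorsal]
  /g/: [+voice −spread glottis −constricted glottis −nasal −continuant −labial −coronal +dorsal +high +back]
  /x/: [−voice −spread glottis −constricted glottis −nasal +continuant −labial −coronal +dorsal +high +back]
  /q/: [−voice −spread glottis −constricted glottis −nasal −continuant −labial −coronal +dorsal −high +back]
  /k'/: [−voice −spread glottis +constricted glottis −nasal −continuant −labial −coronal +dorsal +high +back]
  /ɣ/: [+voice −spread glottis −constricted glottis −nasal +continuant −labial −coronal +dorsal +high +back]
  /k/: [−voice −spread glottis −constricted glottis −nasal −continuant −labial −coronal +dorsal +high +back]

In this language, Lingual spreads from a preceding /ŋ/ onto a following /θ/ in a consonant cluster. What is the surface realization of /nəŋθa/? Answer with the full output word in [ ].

[nəŋxa]

Terminals under Lingual in this geometry: [coronal], [anterior], [distributed], [strident], [dorsal], [high], [back].
After delinking /θ/'s Lingual and linking /ŋ/'s, the affected terminals become [−coronal], [+dorsal], [+high], [+back]; [voice], [spread glottis], [constricted glottis], … (outside Lingual) are retained from /θ/.
The resulting bundle matches /x/ in the inventory; substituting it for /θ/ gives [nəŋxa].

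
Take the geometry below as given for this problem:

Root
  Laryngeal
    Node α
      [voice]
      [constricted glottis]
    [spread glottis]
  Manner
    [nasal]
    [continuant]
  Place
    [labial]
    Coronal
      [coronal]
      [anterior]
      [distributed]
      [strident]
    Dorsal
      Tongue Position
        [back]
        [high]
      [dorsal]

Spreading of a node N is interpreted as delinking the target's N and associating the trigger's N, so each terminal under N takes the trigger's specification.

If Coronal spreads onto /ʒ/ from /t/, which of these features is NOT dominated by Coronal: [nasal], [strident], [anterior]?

Coronal dominates exactly [coronal], [anterior], [distributed], [strident].
Of the listed options, [anterior], [strident] are among these and would be overwritten by spreading Coronal.
[nasal] is not within the Coronal subtree (it hangs from Manner), so /ʒ/'s [nasal] value survives.

[nasal]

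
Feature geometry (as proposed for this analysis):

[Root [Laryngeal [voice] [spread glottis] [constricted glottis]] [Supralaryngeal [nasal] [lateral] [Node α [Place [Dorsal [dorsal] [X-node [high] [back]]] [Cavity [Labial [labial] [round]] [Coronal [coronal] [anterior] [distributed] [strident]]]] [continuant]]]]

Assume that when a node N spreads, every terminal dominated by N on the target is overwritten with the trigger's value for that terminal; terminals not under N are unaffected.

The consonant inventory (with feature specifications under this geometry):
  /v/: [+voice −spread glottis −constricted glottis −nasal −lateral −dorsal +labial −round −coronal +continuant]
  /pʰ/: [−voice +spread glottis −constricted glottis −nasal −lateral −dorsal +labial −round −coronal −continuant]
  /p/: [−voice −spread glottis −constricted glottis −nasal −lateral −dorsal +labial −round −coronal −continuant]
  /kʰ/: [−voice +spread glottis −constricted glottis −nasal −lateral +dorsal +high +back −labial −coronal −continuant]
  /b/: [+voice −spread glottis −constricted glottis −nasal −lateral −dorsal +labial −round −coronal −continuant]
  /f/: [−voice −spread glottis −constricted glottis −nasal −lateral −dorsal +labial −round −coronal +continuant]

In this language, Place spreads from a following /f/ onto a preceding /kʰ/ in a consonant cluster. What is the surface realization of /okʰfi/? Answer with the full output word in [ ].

Place immediately or transitively dominates [dorsal], [high], [back], [labial], [round], [coronal], [anterior], [distributed], [strident].
Spreading Place from /f/ onto /kʰ/ replaces those values with /f/'s: [−dorsal], [+labial], [−round], [−coronal]. Features outside Place ([voice], [spread glottis], [constricted glottis], …) stay as in /kʰ/.
The resulting bundle matches /pʰ/ in the inventory; substituting it for /kʰ/ gives [opʰfi].

[opʰfi]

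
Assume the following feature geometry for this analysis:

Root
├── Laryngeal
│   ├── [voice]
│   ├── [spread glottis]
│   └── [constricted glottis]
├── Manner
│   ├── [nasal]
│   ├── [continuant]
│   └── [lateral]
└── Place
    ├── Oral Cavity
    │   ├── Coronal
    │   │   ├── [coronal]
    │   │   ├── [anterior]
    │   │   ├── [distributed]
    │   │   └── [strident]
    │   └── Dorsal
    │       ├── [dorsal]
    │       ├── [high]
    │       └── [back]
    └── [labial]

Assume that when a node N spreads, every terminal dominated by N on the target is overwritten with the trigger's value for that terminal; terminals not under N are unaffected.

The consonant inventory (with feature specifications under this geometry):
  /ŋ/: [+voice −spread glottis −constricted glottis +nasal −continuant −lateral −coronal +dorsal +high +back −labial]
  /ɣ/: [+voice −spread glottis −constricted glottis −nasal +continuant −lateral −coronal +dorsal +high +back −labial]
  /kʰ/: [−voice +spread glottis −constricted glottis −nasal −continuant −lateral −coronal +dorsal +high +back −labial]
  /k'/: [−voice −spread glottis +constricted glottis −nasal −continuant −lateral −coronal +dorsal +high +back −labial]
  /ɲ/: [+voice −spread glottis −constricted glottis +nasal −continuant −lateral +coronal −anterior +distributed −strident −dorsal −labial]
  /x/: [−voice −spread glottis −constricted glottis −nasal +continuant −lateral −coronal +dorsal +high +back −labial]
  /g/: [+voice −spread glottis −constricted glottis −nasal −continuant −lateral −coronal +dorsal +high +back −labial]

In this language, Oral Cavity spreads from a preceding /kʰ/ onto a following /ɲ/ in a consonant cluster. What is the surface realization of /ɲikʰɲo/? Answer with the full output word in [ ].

The Oral Cavity node dominates the terminals [coronal], [anterior], [distributed], [strident], [dorsal], [high], [back].
The target acquires /kʰ/'s values for everything under Oral Cavity — [−coronal], [+dorsal], [+high], [+back] — while keeping its own [voice], [spread glottis], [constricted glottis], ….
This feature bundle is that of [ŋ], so /ɲikʰɲo/ surfaces as [ɲikʰŋo].

[ɲikʰŋo]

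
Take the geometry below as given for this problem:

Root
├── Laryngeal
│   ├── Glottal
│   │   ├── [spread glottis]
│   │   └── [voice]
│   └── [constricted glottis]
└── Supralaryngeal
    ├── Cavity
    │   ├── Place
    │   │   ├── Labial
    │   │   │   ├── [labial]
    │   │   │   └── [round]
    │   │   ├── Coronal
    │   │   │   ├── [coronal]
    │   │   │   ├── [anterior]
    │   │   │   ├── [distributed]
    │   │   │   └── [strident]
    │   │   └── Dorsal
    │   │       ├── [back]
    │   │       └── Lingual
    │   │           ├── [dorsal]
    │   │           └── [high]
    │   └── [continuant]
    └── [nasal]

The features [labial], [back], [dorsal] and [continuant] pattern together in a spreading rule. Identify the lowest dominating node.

Cavity

[labial] lies under Labial (below Supralaryngeal).
[back]: Root → Supralaryngeal → Cavity → Place → Dorsal → [back].
[dorsal] lies under Lingual (below Supralaryngeal).
[continuant]: Root → Supralaryngeal → Cavity → [continuant].
These paths first converge at Cavity; no daughter of Cavity dominates all 4 features, so Cavity is the minimal constituent.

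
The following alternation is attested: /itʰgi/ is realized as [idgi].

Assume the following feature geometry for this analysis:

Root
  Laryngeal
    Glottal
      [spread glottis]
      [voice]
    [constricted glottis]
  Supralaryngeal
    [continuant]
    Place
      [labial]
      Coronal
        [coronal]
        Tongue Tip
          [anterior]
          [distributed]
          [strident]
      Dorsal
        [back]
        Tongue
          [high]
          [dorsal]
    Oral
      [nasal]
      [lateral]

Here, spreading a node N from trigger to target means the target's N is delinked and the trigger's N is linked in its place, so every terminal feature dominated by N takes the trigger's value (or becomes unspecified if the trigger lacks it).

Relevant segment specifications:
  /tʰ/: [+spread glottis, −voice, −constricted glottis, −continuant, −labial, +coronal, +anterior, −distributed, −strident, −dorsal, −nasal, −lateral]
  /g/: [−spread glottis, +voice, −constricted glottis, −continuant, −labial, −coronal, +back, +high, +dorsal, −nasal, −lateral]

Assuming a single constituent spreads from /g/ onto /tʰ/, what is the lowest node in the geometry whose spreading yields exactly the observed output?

Glottal

Feature comparison: [voice], [spread glottis] differ between /tʰ/ and [d]; the remaining terminals match.
These terminals are all dominated by Glottal, and no proper subconstituent of Glottal covers them all; Glottal is their lowest common ancestor.
Delinking /tʰ/'s Glottal and associating /g/'s Glottal gives precisely the feature bundle of [d].
[dorsal], [coronal] stay as in /tʰ/ although /g/ differs there, so no node dominating them spread; among the remaining candidates Glottal is the lowest that derives the output.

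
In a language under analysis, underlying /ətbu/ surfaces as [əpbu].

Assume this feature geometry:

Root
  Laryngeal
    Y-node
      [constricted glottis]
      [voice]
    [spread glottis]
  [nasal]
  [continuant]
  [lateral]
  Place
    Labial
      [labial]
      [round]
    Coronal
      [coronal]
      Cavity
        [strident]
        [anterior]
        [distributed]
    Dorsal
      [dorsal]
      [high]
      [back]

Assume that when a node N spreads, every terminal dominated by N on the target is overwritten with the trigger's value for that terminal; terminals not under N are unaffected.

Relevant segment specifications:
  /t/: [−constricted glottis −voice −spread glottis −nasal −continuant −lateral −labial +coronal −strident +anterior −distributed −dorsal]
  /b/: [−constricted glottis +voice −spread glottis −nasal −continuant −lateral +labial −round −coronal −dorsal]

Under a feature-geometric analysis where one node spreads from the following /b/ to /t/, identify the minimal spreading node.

The alternation /t/ → [p] changes [labial], [round], [coronal], [anterior], [distributed], [strident] and nothing else.
In this geometry the lowest node dominating all of them is Place: every daughter of Place dominates only a proper subset, so no lower node suffices.
Spreading Place from /b/ overwrites each of those terminals with /b/'s values, yielding exactly [p].
Had Root spread, [voice] would have taken /b/'s value; it stays as in /t/, confirming the spreading constituent is exactly Place.

Place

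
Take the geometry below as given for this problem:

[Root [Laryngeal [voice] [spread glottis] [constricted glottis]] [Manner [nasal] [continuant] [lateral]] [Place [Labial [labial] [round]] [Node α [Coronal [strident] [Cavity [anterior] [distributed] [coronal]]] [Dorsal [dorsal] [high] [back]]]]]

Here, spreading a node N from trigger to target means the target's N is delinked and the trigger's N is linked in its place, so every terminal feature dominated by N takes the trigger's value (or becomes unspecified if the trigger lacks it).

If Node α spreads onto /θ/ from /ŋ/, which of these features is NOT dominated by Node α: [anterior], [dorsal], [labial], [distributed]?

Node α dominates exactly [strident], [anterior], [distributed], [coronal], [dorsal], [high], [back].
Spreading Node α replaces [dorsal], [anterior], [distributed] with the trigger's values, since each sits inside the Node α constituent.
But [labial] is a dependent of Labial, outside Node α; it is therefore untouched by the spreading.

[labial]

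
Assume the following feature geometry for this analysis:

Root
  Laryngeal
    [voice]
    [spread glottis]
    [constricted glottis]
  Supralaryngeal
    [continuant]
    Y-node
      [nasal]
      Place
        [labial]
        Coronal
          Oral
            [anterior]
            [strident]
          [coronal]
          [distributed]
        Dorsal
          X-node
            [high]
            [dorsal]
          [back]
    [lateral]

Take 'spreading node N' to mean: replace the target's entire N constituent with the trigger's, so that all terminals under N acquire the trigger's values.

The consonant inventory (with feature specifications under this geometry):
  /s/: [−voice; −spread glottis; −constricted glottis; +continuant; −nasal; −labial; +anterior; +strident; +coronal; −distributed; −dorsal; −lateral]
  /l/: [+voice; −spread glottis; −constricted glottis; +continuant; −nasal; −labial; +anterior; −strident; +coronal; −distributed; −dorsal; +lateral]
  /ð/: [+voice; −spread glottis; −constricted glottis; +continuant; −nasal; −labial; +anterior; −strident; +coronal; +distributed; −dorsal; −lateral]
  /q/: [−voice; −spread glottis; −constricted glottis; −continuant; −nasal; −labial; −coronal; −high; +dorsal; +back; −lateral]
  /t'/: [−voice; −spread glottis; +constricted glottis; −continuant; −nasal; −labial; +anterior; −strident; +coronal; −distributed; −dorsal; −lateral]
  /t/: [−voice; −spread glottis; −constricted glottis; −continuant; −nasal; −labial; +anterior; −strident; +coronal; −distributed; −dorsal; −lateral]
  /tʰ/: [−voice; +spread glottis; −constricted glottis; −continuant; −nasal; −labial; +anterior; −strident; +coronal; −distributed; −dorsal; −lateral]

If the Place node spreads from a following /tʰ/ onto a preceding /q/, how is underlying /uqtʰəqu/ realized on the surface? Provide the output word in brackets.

Terminals under Place in this geometry: [labial], [anterior], [strident], [coronal], [distributed], [high], [dorsal], [back].
The target acquires /tʰ/'s values for everything under Place — [−labial], [+anterior], [−strident], [+coronal], [−distributed], [−dorsal] — while keeping its own [voice], [spread glottis], [constricted glottis], ….
This feature bundle is that of [t], so /uqtʰəqu/ surfaces as [uttʰəqu].

[uttʰəqu]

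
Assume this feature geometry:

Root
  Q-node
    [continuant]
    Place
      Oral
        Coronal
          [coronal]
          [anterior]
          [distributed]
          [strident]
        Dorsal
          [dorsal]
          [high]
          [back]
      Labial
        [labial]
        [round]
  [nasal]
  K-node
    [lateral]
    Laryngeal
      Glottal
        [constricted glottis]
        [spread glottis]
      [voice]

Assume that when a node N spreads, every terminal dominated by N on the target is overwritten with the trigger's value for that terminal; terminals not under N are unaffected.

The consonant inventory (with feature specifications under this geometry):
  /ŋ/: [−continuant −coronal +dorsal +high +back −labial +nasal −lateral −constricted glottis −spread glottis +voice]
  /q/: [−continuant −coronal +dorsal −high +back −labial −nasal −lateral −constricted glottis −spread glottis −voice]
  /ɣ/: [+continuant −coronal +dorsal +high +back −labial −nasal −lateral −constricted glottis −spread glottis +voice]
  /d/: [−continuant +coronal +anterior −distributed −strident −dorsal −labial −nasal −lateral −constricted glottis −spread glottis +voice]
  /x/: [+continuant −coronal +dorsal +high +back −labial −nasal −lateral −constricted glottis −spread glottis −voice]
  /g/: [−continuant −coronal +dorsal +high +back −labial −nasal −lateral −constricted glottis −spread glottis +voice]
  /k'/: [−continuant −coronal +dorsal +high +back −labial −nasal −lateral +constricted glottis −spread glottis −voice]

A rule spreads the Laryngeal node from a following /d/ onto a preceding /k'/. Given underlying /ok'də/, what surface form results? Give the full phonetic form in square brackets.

Terminals under Laryngeal in this geometry: [constricted glottis], [spread glottis], [voice].
The target acquires /d/'s values for everything under Laryngeal — [−constricted glottis], [−spread glottis], [+voice] — while keeping its own [continuant], [coronal], [dorsal], ….
The resulting bundle matches /g/ in the inventory; substituting it for /k'/ gives [ogdə].

[ogdə]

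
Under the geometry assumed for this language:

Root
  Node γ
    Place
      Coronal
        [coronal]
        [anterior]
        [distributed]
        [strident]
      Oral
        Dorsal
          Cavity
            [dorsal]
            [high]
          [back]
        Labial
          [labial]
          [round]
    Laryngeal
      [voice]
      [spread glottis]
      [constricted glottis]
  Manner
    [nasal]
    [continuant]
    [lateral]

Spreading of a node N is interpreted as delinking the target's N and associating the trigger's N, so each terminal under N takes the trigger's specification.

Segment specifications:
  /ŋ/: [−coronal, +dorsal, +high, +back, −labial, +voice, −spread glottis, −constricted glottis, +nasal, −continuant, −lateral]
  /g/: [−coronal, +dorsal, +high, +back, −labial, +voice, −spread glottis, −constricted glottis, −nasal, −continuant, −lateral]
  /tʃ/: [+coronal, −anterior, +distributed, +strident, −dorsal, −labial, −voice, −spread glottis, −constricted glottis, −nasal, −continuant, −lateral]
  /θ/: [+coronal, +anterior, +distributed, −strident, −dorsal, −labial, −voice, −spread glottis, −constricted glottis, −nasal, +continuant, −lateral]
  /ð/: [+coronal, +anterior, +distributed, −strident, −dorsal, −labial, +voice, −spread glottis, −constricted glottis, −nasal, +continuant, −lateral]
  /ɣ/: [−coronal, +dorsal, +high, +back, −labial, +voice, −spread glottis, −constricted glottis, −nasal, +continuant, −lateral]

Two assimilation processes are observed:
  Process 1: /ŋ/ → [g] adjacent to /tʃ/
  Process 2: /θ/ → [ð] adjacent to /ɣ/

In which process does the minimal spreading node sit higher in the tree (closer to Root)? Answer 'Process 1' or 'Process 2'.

Process 1

In Process 1, [nasal] changes, so the minimal spreading node is [nasal] at depth 2.
In Process 2, [voice] changes, so the minimal spreading node is [voice] at depth 3.
Depth 2 < depth 3; Process 1 involves the structurally higher constituent [nasal].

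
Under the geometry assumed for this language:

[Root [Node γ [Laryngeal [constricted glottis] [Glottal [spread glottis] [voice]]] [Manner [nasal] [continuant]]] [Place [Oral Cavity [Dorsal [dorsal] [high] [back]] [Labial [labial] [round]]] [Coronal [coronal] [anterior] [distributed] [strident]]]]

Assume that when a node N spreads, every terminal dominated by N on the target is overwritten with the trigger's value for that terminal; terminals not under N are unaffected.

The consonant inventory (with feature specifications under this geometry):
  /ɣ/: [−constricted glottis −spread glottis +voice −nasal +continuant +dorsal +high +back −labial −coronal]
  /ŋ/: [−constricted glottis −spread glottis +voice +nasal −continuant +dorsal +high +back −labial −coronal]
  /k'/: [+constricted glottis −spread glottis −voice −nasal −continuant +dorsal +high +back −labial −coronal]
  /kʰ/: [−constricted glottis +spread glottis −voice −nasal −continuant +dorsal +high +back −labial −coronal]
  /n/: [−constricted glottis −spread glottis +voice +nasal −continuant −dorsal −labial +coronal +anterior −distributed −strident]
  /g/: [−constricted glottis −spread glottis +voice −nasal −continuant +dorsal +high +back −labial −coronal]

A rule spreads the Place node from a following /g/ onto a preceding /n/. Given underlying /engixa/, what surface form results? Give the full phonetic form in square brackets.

[eŋgixa]

The Place node dominates the terminals [dorsal], [high], [back], [labial], [round], [coronal], [anterior], [distributed], [strident].
The target acquires /g/'s values for everything under Place — [+dorsal], [+high], [+back], [−labial], [−coronal] — while keeping its own [constricted glottis], [spread glottis], [voice], ….
The resulting bundle matches /ŋ/ in the inventory; substituting it for /n/ gives [eŋgixa].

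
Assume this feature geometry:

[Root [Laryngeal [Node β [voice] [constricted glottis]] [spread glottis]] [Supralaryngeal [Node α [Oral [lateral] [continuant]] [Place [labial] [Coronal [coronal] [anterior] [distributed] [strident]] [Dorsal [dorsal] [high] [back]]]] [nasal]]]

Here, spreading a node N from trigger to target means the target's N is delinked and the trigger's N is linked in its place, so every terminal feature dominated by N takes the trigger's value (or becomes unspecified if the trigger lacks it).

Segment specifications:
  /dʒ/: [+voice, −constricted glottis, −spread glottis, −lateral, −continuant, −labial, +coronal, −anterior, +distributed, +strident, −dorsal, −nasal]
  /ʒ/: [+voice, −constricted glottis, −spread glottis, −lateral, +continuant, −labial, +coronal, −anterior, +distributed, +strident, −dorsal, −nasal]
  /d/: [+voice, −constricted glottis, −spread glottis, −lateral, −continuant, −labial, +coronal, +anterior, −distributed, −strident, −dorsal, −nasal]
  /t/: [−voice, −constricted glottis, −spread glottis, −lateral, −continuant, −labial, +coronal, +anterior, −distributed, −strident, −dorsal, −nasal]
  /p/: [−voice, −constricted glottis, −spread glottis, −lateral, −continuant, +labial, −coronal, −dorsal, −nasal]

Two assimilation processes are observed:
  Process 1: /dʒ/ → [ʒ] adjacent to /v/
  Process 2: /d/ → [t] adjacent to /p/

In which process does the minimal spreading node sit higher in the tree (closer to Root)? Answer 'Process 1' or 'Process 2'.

Process 2

In Process 1, [continuant] changes, so the minimal spreading node is [continuant] at depth 4.
Process 2 alters [voice]; the lowest dominating node is [voice] (depth 3 from Root).
[voice] is closer to Root than [continuant], so Process 2 spreads the higher node.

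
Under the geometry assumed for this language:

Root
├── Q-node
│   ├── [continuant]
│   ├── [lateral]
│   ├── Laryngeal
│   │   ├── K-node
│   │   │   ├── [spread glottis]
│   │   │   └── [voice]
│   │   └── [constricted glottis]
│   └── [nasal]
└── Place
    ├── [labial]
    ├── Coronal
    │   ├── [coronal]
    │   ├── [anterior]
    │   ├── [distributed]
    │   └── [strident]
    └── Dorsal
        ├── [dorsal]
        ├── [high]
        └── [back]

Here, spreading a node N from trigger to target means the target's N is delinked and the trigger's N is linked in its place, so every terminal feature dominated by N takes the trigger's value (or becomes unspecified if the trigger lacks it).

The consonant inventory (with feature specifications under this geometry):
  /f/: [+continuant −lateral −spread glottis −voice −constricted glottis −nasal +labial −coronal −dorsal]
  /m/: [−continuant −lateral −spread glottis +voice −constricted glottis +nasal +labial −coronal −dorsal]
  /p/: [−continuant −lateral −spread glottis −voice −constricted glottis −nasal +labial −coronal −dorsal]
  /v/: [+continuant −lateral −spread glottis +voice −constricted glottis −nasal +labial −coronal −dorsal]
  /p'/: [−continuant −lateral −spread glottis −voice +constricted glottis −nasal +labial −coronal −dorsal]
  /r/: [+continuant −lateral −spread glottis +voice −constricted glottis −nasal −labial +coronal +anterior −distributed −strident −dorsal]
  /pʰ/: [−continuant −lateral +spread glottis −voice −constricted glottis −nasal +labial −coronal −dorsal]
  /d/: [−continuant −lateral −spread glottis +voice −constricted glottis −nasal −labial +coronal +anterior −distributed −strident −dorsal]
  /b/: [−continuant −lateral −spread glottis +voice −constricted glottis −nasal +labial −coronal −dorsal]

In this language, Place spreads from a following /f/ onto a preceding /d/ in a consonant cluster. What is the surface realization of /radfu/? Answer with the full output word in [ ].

[rabfu]

Place immediately or transitively dominates [labial], [coronal], [anterior], [distributed], [strident], [dorsal], [high], [back].
Spreading Place from /f/ onto /d/ replaces those values with /f/'s: [+labial], [−coronal], [−dorsal]. Features outside Place ([continuant], [lateral], [spread glottis], …) stay as in /d/.
Among the inventory, only /b/ has exactly this specification, giving the surface form [rabfu].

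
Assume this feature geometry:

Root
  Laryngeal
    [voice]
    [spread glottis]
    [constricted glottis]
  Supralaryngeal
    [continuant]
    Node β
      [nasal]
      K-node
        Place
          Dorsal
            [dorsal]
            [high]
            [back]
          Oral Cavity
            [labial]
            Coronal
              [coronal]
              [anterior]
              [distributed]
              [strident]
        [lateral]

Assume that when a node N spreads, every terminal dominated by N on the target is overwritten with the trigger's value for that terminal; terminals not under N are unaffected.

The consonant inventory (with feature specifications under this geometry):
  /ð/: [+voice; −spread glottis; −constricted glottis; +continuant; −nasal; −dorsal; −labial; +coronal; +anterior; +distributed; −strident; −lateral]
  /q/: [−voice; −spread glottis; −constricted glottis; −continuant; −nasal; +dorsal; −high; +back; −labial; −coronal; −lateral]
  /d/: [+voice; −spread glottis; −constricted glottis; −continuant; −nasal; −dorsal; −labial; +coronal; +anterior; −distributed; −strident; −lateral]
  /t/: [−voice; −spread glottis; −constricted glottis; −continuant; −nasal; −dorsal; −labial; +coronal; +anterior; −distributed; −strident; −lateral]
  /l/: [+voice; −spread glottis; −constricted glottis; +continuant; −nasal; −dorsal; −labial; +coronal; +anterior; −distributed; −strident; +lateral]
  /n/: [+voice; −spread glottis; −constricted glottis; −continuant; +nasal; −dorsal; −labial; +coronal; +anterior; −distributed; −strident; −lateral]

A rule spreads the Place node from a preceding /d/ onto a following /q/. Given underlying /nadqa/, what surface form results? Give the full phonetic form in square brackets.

[nadta]

Terminals under Place in this geometry: [dorsal], [high], [back], [labial], [coronal], [anterior], [distributed], [strident].
After delinking /q/'s Place and linking /d/'s, the affected terminals become [−dorsal], [−labial], [+coronal], [+anterior], [−distributed], [−strident]; [voice], [spread glottis], [constricted glottis], … (outside Place) are retained from /q/.
The resulting bundle matches /t/ in the inventory; substituting it for /q/ gives [nadta].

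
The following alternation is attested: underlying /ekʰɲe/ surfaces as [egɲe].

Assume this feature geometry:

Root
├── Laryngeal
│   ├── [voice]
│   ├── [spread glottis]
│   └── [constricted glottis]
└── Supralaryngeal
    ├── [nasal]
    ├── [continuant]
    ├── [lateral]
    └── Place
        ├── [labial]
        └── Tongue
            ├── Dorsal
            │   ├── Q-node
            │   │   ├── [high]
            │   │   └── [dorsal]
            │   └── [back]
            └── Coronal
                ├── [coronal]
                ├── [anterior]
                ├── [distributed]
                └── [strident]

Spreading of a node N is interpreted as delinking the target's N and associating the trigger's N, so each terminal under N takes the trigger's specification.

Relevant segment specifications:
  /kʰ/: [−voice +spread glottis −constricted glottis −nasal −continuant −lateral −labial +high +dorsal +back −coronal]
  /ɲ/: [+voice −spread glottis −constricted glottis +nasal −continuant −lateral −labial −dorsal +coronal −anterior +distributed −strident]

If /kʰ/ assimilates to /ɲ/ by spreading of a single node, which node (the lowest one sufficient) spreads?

Laryngeal

/kʰ/ and [g] differ in [voice], [spread glottis]; every other specified feature is identical.
In this geometry the lowest node dominating all of them is Laryngeal: every daughter of Laryngeal dominates only a proper subset, so no lower node suffices.
If Laryngeal spreads, every terminal under it takes /ɲ/'s value, producing [g] as observed.
Had Root spread, [dorsal], [nasal] would have taken /ɲ/'s values; they stay as in /kʰ/, confirming the spreading constituent is exactly Laryngeal.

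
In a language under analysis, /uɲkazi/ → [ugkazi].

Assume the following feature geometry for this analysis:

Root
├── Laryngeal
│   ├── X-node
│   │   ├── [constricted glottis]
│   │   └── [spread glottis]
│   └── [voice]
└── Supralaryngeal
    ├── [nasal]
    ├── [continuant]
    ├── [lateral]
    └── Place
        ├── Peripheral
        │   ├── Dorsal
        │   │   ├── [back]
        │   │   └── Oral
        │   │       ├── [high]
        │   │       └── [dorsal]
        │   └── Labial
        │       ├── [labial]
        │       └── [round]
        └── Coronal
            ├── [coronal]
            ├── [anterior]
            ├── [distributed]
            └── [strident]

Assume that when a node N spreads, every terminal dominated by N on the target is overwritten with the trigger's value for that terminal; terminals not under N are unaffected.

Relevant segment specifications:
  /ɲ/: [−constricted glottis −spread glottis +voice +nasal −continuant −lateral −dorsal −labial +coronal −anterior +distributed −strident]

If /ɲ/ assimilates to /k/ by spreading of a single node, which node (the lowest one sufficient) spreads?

Supralaryngeal

Feature comparison: [nasal], [coronal], [anterior], [distributed], [strident], [dorsal], [high], [back] differ between /ɲ/ and [g]; the remaining terminals match.
In this geometry the lowest node dominating all of them is Supralaryngeal: every daughter of Supralaryngeal dominates only a proper subset, so no lower node suffices.
Spreading Supralaryngeal from /k/ overwrites each of those terminals with /k/'s values, yielding exactly [g].
[voice] — on which /k/ differs from /ɲ/ — is unchanged, so Root cannot have spread; the constituent is no larger than Supralaryngeal.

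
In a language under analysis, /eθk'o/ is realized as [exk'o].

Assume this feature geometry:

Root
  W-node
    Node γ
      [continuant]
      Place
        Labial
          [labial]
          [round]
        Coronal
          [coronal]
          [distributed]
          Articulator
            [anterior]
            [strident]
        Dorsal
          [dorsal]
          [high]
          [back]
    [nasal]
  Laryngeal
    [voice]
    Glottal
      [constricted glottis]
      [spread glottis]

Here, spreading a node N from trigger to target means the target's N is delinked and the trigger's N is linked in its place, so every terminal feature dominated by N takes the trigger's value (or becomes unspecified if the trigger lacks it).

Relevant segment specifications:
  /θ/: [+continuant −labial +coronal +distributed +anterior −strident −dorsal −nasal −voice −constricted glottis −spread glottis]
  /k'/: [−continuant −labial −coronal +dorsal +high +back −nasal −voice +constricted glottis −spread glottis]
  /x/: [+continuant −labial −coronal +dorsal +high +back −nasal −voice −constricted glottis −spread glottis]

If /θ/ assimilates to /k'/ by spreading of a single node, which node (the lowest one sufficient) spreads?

Comparing /θ/ with its surface form [x], the features that change are [coronal], [anterior], [distributed], [strident], [dorsal], [high], [back].
These terminals are all dominated by Place, and no proper subconstituent of Place covers them all; Place is their lowest common ancestor.
If Place spreads, every terminal under it takes /k'/'s value, producing [x] as observed.
Since [continuant] is preserved even though /k'/ disagrees there, no node above Place spread.

Place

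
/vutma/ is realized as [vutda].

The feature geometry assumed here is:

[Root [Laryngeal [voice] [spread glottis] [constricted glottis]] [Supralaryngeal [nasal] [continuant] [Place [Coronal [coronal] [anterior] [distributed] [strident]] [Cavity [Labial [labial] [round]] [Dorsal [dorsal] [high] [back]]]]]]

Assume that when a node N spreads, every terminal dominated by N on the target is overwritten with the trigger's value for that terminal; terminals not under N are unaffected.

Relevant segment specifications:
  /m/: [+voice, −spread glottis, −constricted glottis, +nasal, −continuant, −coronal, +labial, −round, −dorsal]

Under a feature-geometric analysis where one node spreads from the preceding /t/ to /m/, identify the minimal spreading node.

Comparing /m/ with its surface form [d], the features that change are [nasal], [labial], [round], [coronal], [anterior], [distributed], [strident].
In this geometry the lowest node dominating all of them is Supralaryngeal: every daughter of Supralaryngeal dominates only a proper subset, so no lower node suffices.
If Supralaryngeal spreads, every terminal under it takes /t/'s value, producing [d] as observed.
Had Root spread, [voice] would have taken /t/'s value; it stays as in /m/, confirming the spreading constituent is exactly Supralaryngeal.

Supralaryngeal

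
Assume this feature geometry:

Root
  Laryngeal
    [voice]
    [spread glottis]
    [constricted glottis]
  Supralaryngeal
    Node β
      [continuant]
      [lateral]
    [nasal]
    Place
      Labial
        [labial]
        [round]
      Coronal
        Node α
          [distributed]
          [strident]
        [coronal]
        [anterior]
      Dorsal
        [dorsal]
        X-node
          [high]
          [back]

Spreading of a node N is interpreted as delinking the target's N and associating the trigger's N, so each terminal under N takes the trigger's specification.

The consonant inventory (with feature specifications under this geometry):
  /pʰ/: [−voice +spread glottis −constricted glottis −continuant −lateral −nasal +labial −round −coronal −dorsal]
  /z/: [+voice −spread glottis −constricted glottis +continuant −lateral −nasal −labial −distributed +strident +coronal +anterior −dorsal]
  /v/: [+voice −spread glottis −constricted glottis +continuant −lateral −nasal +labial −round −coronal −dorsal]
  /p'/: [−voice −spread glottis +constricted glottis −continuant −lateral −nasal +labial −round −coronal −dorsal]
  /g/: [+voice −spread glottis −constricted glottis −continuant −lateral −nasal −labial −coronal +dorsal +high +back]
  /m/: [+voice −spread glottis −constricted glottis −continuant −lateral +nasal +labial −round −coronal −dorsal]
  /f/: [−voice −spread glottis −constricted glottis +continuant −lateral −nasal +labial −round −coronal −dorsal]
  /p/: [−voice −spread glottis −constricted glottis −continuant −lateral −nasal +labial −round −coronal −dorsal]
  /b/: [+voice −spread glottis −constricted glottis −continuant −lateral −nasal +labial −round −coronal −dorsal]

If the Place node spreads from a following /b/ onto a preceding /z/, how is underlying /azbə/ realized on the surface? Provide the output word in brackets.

The Place node dominates the terminals [labial], [round], [distributed], [strident], [coronal], [anterior], [dorsal], [high], [back].
Spreading Place from /b/ onto /z/ replaces those values with /b/'s: [+labial], [−round], [−coronal], [−dorsal]. Features outside Place ([voice], [spread glottis], [constricted glottis], …) stay as in /z/.
Among the inventory, only /v/ has exactly this specification, giving the surface form [avbə].

[avbə]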